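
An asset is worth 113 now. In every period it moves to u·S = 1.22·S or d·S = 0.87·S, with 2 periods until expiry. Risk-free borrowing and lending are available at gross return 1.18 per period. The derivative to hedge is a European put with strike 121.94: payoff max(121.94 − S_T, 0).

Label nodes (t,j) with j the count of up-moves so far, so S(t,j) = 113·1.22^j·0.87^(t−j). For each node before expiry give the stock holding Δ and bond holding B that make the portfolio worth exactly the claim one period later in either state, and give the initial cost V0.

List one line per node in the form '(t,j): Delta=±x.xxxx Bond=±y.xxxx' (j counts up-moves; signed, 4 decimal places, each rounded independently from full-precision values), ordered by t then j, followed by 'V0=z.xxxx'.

(0,0): Delta=-0.1223 Bond=14.4472
(1,0): Delta=-1.0000 Bond=103.3390
(1,1): Delta=-0.0415 Bond=5.9133
V0=0.6326

Since d<R<u, set p* = (R−d)/(u−d) = 0.8857; price each node as the discounted p*-expectation of its children.
Payoff layer (t=2): V(2,0)=36.4103, V(2,1)=2.0018, V(2,2)=0.0000
(1,0): S=98.3100. Δ = (V_up−V_dn)/(S_up−S_dn) = (2.0018−36.4103)/(119.9382−85.5297) = -1.0000. V = [p*·2.0018 + (1−p*)·36.4103]/1.18 = 5.0290. B = V − Δ·S = 103.3390.
(1,1): S=137.8600. Δ = (V_up−V_dn)/(S_up−S_dn) = (0.0000−2.0018)/(168.1892−119.9382) = -0.0415. V = [p*·0.0000 + (1−p*)·2.0018]/1.18 = 0.1939. B = V − Δ·S = 5.9133.
(0,0): S=113.0000. Δ = (V_up−V_dn)/(S_up−S_dn) = (0.1939−5.0290)/(137.8600−98.3100) = -0.1223. V = [p*·0.1939 + (1−p*)·5.0290]/1.18 = 0.6326. B = V − Δ·S = 14.4472.
Root portfolio cost Δ·113+B reproduces V0=0.6326.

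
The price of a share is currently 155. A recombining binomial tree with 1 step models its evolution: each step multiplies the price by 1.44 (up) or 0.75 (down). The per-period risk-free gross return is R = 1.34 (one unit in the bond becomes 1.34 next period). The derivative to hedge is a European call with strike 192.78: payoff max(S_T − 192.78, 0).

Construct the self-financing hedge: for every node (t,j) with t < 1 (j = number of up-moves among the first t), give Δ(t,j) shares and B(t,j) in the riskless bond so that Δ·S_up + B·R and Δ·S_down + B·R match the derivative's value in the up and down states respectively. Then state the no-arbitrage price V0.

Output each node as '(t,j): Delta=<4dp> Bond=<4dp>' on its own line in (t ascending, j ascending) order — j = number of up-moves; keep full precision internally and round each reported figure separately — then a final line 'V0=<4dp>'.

(0,0): Delta=0.2844 Bond=-24.6755
V0=19.4114

Under the risk-neutral measure, an up-move has probability p* = (R−d)/(u−d) = 0.8551 and values discount at R = 1.34.
Payoff layer (t=1): V(1,0)=0.0000, V(1,1)=30.4200
(0,0): S=155.0000. Δ = (V_up−V_dn)/(S_up−S_dn) = (30.4200−0.0000)/(223.2000−116.2500) = 0.2844. V = [p*·30.4200 + (1−p*)·0.0000]/1.34 = 19.4114. B = V − Δ·S = -24.6755.
Self-financing check: at every node Δ·S+B equals the discounted successor values.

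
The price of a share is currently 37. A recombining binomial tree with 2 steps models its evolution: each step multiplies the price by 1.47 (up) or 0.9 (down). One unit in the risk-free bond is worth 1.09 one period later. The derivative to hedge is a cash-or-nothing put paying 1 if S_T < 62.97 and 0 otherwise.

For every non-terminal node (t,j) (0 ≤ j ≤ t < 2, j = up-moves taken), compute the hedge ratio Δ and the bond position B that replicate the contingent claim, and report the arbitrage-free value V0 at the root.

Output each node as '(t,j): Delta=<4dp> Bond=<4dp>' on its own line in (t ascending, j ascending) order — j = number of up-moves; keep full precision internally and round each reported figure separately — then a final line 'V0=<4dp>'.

Since d<R<u, set p* = (R−d)/(u−d) = 0.3333; price each node as the discounted p*-expectation of its children.
Terminal values V(2,·): V(2,0)=1.0000, V(2,1)=1.0000, V(2,2)=0.0000
  t=1,j=0: stock 33.3000 → up 48.9510 (V=1.0000), down 29.9700 (V=1.0000). Price 0.9174; hedge Δ=0.0000, bond B=0.9174.
  t=1,j=1: stock 54.3900 → up 79.9533 (V=0.0000), down 48.9510 (V=1.0000). Price 0.6116; hedge Δ=-0.0323, bond B=2.3660.
  t=0,j=0: stock 37.0000 → up 54.3900 (V=0.6116), down 33.3000 (V=0.9174). Price 0.7482; hedge Δ=-0.0145, bond B=1.2847.
Check: Δ(0,0)·S0 + B(0,0) = 0.7482 = V0.

(0,0): Delta=-0.0145 Bond=1.2847
(1,0): Delta=0.0000 Bond=0.9174
(1,1): Delta=-0.0323 Bond=2.3660
V0=0.7482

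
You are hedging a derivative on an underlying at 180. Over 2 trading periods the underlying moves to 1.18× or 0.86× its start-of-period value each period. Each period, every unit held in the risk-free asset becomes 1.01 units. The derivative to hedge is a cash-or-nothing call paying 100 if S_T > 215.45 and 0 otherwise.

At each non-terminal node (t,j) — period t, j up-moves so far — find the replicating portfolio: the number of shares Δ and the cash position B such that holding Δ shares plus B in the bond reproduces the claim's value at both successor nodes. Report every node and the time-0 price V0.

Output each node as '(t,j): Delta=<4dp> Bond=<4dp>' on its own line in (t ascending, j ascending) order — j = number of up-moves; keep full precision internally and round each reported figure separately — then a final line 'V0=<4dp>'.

(0,0): Delta=0.8057 Bond=-123.4943
(1,0): Delta=0.0000 Bond=0.0000
(1,1): Delta=1.4713 Bond=-266.0891
V0=21.5397

Under the risk-neutral measure, an up-move has probability p* = (R−d)/(u−d) = 0.4688 and values discount at R = 1.01.
At expiry t=2: V(2,0)=0.0000, V(2,1)=0.0000, V(2,2)=100.0000
  t=1,j=0: stock 154.8000 → up 182.6640 (V=0.0000), down 133.1280 (V=0.0000). Price 0.0000; hedge Δ=0.0000, bond B=0.0000.
  t=1,j=1: stock 212.4000 → up 250.6320 (V=100.0000), down 182.6640 (V=0.0000). Price 46.4109; hedge Δ=1.4713, bond B=-266.0891.
  t=0,j=0: stock 180.0000 → up 212.4000 (V=46.4109), down 154.8000 (V=0.0000). Price 21.5397; hedge Δ=0.8057, bond B=-123.4943.
Each (Δ,B) replicates both successor values, so the strategy is self-financing and V0 is arbitrage-free.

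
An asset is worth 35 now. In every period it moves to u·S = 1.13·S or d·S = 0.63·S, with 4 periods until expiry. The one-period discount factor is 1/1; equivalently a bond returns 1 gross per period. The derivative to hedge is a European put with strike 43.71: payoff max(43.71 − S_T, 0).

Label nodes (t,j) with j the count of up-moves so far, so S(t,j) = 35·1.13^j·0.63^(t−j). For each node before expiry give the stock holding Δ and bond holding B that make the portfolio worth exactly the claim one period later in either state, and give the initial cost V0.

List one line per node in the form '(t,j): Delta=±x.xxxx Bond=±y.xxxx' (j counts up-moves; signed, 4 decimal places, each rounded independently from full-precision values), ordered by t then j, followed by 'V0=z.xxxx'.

(0,0): Delta=-0.6907 Bond=36.8904
(1,0): Delta=-1.0000 Bond=43.7100
(1,1): Delta=-0.6301 Bond=34.4943
(2,0): Delta=-1.0000 Bond=43.7100
(2,1): Delta=-1.0000 Bond=43.7100
(2,2): Delta=-0.5577 Bond=31.2563
(3,0): Delta=-1.0000 Bond=43.7100
(3,1): Delta=-1.0000 Bond=43.7100
(3,2): Delta=-1.0000 Bond=43.7100
(3,3): Delta=-0.4710 Bond=26.8807
V0=12.7152

The replicating-portfolio and risk-neutral prices coincide; use p* = (1−0.63)/(1.13−0.63) = 0.7400 for the latter.
At expiry t=4: V(4,0)=38.1965, V(4,1)=33.8206, V(4,2)=25.9719, V(4,3)=11.8941, V(4,4)=0.0000
  t=3,j=0: stock 8.7516 → up 9.8894 (V=33.8206), down 5.5135 (V=38.1965). Price 34.9584; hedge Δ=-1.0000, bond B=43.7100.
  t=3,j=1: stock 15.6974 → up 17.7381 (V=25.9719), down 9.8894 (V=33.8206). Price 28.0126; hedge Δ=-1.0000, bond B=43.7100.
  t=3,j=2: stock 28.1556 → up 31.8159 (V=11.8941), down 17.7381 (V=25.9719). Price 15.5544; hedge Δ=-1.0000, bond B=43.7100.
  t=3,j=3: stock 50.5014 → up 57.0666 (V=0.0000), down 31.8159 (V=11.8941). Price 3.0925; hedge Δ=-0.4710, bond B=26.8807.
  t=2,j=0: stock 13.8915 → up 15.6974 (V=28.0126), down 8.7516 (V=34.9584). Price 29.8185; hedge Δ=-1.0000, bond B=43.7100.
  t=2,j=1: stock 24.9165 → up 28.1556 (V=15.5544), down 15.6974 (V=28.0126). Price 18.7935; hedge Δ=-1.0000, bond B=43.7100.
  t=2,j=2: stock 44.6915 → up 50.5014 (V=3.0925), down 28.1556 (V=15.5544). Price 6.3326; hedge Δ=-0.5577, bond B=31.2563.
  t=1,j=0: stock 22.0500 → up 24.9165 (V=18.7935), down 13.8915 (V=29.8185). Price 21.6600; hedge Δ=-1.0000, bond B=43.7100.
  t=1,j=1: stock 39.5500 → up 44.6915 (V=6.3326), down 24.9165 (V=18.7935). Price 9.5724; hedge Δ=-0.6301, bond B=34.4943.
  t=0,j=0: stock 35.0000 → up 39.5500 (V=9.5724), down 22.0500 (V=21.6600). Price 12.7152; hedge Δ=-0.6907, bond B=36.8904.
Root portfolio cost Δ·35+B reproduces V0=12.7152.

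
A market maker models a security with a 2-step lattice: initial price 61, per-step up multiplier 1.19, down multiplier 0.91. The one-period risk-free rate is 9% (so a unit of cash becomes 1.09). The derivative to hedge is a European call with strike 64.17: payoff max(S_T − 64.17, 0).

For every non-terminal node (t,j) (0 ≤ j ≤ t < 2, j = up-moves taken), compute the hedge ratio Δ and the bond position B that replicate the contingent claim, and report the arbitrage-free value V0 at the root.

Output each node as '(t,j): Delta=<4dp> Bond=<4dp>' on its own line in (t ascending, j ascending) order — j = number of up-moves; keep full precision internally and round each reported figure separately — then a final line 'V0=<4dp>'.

Under the risk-neutral measure, an up-move has probability p* = (R−d)/(u−d) = 0.6429 and values discount at R = 1.09.
Payoff layer (t=2): V(2,0)=0.0000, V(2,1)=1.8869, V(2,2)=22.2121
(1,0): S=55.5100. Δ = (V_up−V_dn)/(S_up−S_dn) = (1.8869−0.0000)/(66.0569−50.5141) = 0.1214. V = [p*·1.8869 + (1−p*)·0.0000]/1.09 = 1.1129. B = V − Δ·S = -5.6261.
(1,1): S=72.5900. Δ = (V_up−V_dn)/(S_up−S_dn) = (22.2121−1.8869)/(86.3821−66.0569) = 1.0000. V = [p*·22.2121 + (1−p*)·1.8869]/1.09 = 13.7184. B = V − Δ·S = -58.8716.
(0,0): S=61.0000. Δ = (V_up−V_dn)/(S_up−S_dn) = (13.7184−1.1129)/(72.5900−55.5100) = 0.7380. V = [p*·13.7184 + (1−p*)·1.1129]/1.09 = 8.4555. B = V − Δ·S = -36.5645.
Each (Δ,B) replicates both successor values, so the strategy is self-financing and V0 is arbitrage-free.

(0,0): Delta=0.7380 Bond=-36.5645
(1,0): Delta=0.1214 Bond=-5.6261
(1,1): Delta=1.0000 Bond=-58.8716
V0=8.4555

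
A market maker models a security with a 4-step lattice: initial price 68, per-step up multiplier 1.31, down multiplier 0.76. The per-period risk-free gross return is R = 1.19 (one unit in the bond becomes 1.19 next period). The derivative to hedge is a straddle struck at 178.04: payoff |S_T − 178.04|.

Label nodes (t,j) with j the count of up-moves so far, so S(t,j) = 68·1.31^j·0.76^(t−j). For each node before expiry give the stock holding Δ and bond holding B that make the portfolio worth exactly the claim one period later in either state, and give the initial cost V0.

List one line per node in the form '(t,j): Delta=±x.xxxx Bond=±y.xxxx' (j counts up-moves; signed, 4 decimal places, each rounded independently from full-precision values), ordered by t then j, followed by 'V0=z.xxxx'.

Under the risk-neutral measure, an up-move has probability p* = (R−d)/(u−d) = 0.7818 and values discount at R = 1.19.
At expiry t=4: V(4,0)=155.3537, V(4,1)=138.9360, V(4,2)=110.6371, V(4,3)=61.8587, V(4,4)=22.2199
(3,0): S=29.8504. Δ = (V_up−V_dn)/(S_up−S_dn) = (138.9360−155.3537)/(39.1040−22.6863) = -1.0000. V = [p*·138.9360 + (1−p*)·155.3537]/1.19 = 119.7631. B = V − Δ·S = 149.6134.
(3,1): S=51.4526. Δ = (V_up−V_dn)/(S_up−S_dn) = (110.6371−138.9360)/(67.4029−39.1040) = -1.0000. V = [p*·110.6371 + (1−p*)·138.9360]/1.19 = 98.1608. B = V − Δ·S = 149.6134.
(3,2): S=88.6880. Δ = (V_up−V_dn)/(S_up−S_dn) = (61.8587−110.6371)/(116.1813−67.4029) = -1.0000. V = [p*·61.8587 + (1−p*)·110.6371]/1.19 = 60.9254. B = V − Δ·S = 149.6134.
(3,3): S=152.8702. Δ = (V_up−V_dn)/(S_up−S_dn) = (22.2199−61.8587)/(200.2599−116.1813) = -0.4714. V = [p*·22.2199 + (1−p*)·61.8587]/1.19 = 25.9398. B = V − Δ·S = 98.0102.
(2,0): S=39.2768. Δ = (V_up−V_dn)/(S_up−S_dn) = (98.1608−119.7631)/(51.4526−29.8504) = -1.0000. V = [p*·98.1608 + (1−p*)·119.7631]/1.19 = 86.4488. B = V − Δ·S = 125.7256.
(2,1): S=67.7008. Δ = (V_up−V_dn)/(S_up−S_dn) = (60.9254−98.1608)/(88.6880−51.4526) = -1.0000. V = [p*·60.9254 + (1−p*)·98.1608]/1.19 = 58.0248. B = V − Δ·S = 125.7256.
(2,2): S=116.6948. Δ = (V_up−V_dn)/(S_up−S_dn) = (25.9398−60.9254)/(152.8702−88.6880) = -0.5451. V = [p*·25.9398 + (1−p*)·60.9254]/1.19 = 28.2126. B = V − Δ·S = 91.8228.
(1,0): S=51.6800. Δ = (V_up−V_dn)/(S_up−S_dn) = (58.0248−86.4488)/(67.7008−39.2768) = -1.0000. V = [p*·58.0248 + (1−p*)·86.4488]/1.19 = 53.9718. B = V − Δ·S = 105.6518.
(1,1): S=89.0800. Δ = (V_up−V_dn)/(S_up−S_dn) = (28.2126−58.0248)/(116.6948−67.7008) = -0.6085. V = [p*·28.2126 + (1−p*)·58.0248]/1.19 = 29.1740. B = V − Δ·S = 83.3779.
(0,0): S=68.0000. Δ = (V_up−V_dn)/(S_up−S_dn) = (29.1740−53.9718)/(89.0800−51.6800) = -0.6630. V = [p*·29.1740 + (1−p*)·53.9718]/1.19 = 29.0626. B = V − Δ·S = 74.1493.
Each (Δ,B) replicates both successor values, so the strategy is self-financing and V0 is arbitrage-free.

(0,0): Delta=-0.6630 Bond=74.1493
(1,0): Delta=-1.0000 Bond=105.6518
(1,1): Delta=-0.6085 Bond=83.3779
(2,0): Delta=-1.0000 Bond=125.7256
(2,1): Delta=-1.0000 Bond=125.7256
(2,2): Delta=-0.5451 Bond=91.8228
(3,0): Delta=-1.0000 Bond=149.6134
(3,1): Delta=-1.0000 Bond=149.6134
(3,2): Delta=-1.0000 Bond=149.6134
(3,3): Delta=-0.4714 Bond=98.0102
V0=29.0626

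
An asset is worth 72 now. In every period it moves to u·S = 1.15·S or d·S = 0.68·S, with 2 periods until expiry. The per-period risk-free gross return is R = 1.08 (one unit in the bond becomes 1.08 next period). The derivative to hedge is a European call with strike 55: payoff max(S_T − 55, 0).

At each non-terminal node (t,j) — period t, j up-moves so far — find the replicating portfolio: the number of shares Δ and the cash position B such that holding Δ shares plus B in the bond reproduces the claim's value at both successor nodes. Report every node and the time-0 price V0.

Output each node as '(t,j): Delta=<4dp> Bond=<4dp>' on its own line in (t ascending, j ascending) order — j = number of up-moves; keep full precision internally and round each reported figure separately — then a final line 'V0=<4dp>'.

(0,0): Delta=0.9115 Bond=-40.3717
(1,0): Delta=0.0567 Bond=-1.7469
(1,1): Delta=1.0000 Bond=-50.9259
V0=25.2592

The replicating-portfolio and risk-neutral prices coincide; use p* = (1.08−0.68)/(1.15−0.68) = 0.8511 for the latter.
Terminal values V(2,·): V(2,0)=0.0000, V(2,1)=1.3040, V(2,2)=40.2200
(1,0): S=48.9600. Δ = (V_up−V_dn)/(S_up−S_dn) = (1.3040−0.0000)/(56.3040−33.2928) = 0.0567. V = [p*·1.3040 + (1−p*)·0.0000]/1.08 = 1.0276. B = V − Δ·S = -1.7469.
(1,1): S=82.8000. Δ = (V_up−V_dn)/(S_up−S_dn) = (40.2200−1.3040)/(95.2200−56.3040) = 1.0000. V = [p*·40.2200 + (1−p*)·1.3040]/1.08 = 31.8741. B = V − Δ·S = -50.9259.
(0,0): S=72.0000. Δ = (V_up−V_dn)/(S_up−S_dn) = (31.8741−1.0276)/(82.8000−48.9600) = 0.9115. V = [p*·31.8741 + (1−p*)·1.0276]/1.08 = 25.2592. B = V − Δ·S = -40.3717.
Self-financing check: at every node Δ·S+B equals the discounted successor values.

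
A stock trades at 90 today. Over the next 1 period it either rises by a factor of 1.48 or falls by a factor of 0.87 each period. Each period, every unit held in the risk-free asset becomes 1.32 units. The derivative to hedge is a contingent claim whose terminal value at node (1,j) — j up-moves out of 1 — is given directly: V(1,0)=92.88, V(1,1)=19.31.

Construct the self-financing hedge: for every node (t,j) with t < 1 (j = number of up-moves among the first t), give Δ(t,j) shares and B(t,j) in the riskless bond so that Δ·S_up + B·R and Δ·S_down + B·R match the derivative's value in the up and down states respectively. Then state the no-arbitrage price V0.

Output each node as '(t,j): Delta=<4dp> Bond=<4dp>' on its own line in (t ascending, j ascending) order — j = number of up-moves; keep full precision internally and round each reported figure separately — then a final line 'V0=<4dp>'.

The replicating-portfolio and risk-neutral prices coincide; use p* = (1.32−0.87)/(1.48−0.87) = 0.7377 for the latter.
Terminal payoffs: V(1,0)=92.8800, V(1,1)=19.3100
Node (0,0) S=90.0000: V=(p*·19.3100+(1−p*)·92.8800)/1.32=29.2478; Δ=(19.3100−92.8800)/(133.2000−78.3000)=-1.3401; B=V−Δ·S=149.8543
Root portfolio cost Δ·90+B reproduces V0=29.2478.

(0,0): Delta=-1.3401 Bond=149.8543
V0=29.2478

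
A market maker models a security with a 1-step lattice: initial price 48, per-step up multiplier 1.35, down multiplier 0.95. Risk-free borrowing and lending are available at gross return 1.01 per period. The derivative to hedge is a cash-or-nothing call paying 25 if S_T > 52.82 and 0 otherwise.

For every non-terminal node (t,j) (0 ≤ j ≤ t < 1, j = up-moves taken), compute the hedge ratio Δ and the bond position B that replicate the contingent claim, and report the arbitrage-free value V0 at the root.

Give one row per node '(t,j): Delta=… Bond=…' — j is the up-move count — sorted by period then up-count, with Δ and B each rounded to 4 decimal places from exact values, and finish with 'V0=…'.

The replicating-portfolio and risk-neutral prices coincide; use p* = (1.01−0.95)/(1.35−0.95) = 0.1500 for the latter.
Payoff layer (t=1): V(1,0)=0.0000, V(1,1)=25.0000
Node (0,0) S=48.0000: V=(p*·25.0000+(1−p*)·0.0000)/1.01=3.7129; Δ=(25.0000−0.0000)/(64.8000−45.6000)=1.3021; B=V−Δ·S=-58.7871
Check: Δ(0,0)·S0 + B(0,0) = 3.7129 = V0.

(0,0): Delta=1.3021 Bond=-58.7871
V0=3.7129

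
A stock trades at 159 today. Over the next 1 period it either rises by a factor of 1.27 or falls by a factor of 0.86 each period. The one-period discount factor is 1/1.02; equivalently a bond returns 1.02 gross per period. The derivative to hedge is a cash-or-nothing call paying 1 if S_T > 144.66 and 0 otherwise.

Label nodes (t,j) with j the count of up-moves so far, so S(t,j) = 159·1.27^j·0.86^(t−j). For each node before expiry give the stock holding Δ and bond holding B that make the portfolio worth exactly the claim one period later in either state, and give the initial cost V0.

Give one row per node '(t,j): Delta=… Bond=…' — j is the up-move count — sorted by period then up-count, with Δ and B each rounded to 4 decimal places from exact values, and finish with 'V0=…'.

No-arbitrage ⇒ martingale measure with p* = (R−d)/(u−d) = 0.3902.
Terminal payoffs: V(1,0)=0.0000, V(1,1)=1.0000
  t=0,j=0: stock 159.0000 → up 201.9300 (V=1.0000), down 136.7400 (V=0.0000). Price 0.3826; hedge Δ=0.0153, bond B=-2.0564.
Self-financing check: at every node Δ·S+B equals the discounted successor values.

(0,0): Delta=0.0153 Bond=-2.0564
V0=0.3826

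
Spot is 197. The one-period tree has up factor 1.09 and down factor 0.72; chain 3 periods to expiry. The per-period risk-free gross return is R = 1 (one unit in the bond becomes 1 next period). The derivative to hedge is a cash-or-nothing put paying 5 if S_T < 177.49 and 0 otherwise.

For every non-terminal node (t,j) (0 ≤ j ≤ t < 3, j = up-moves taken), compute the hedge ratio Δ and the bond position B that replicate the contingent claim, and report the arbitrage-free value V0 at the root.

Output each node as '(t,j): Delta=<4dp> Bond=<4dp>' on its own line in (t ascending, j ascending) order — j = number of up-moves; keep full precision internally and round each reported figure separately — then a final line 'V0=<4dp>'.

(0,0): Delta=-0.0393 Bond=10.5720
(1,0): Delta=0.0000 Bond=5.0000
(1,1): Delta=-0.0476 Bond=12.3630
(2,0): Delta=0.0000 Bond=5.0000
(2,1): Delta=0.0000 Bond=5.0000
(2,2): Delta=-0.0577 Bond=14.7297
V0=2.8331

No-arbitrage ⇒ martingale measure with p* = (R−d)/(u−d) = 0.7568.
Terminal payoffs: V(3,0)=5.0000, V(3,1)=5.0000, V(3,2)=5.0000, V(3,3)=0.0000
(2,0): S=102.1248. Δ = (V_up−V_dn)/(S_up−S_dn) = (5.0000−5.0000)/(111.3160−73.5299) = 0.0000. V = [p*·5.0000 + (1−p*)·5.0000]/1 = 5.0000. B = V − Δ·S = 5.0000.
(2,1): S=154.6056. Δ = (V_up−V_dn)/(S_up−S_dn) = (5.0000−5.0000)/(168.5201−111.3160) = 0.0000. V = [p*·5.0000 + (1−p*)·5.0000]/1 = 5.0000. B = V − Δ·S = 5.0000.
(2,2): S=234.0557. Δ = (V_up−V_dn)/(S_up−S_dn) = (0.0000−5.0000)/(255.1207−168.5201) = -0.0577. V = [p*·0.0000 + (1−p*)·5.0000]/1 = 1.2162. B = V − Δ·S = 14.7297.
(1,0): S=141.8400. Δ = (V_up−V_dn)/(S_up−S_dn) = (5.0000−5.0000)/(154.6056−102.1248) = 0.0000. V = [p*·5.0000 + (1−p*)·5.0000]/1 = 5.0000. B = V − Δ·S = 5.0000.
(1,1): S=214.7300. Δ = (V_up−V_dn)/(S_up−S_dn) = (1.2162−5.0000)/(234.0557−154.6056) = -0.0476. V = [p*·1.2162 + (1−p*)·5.0000]/1 = 2.1366. B = V − Δ·S = 12.3630.
(0,0): S=197.0000. Δ = (V_up−V_dn)/(S_up−S_dn) = (2.1366−5.0000)/(214.7300−141.8400) = -0.0393. V = [p*·2.1366 + (1−p*)·5.0000]/1 = 2.8331. B = V − Δ·S = 10.5720.
Root portfolio cost Δ·197+B reproduces V0=2.8331.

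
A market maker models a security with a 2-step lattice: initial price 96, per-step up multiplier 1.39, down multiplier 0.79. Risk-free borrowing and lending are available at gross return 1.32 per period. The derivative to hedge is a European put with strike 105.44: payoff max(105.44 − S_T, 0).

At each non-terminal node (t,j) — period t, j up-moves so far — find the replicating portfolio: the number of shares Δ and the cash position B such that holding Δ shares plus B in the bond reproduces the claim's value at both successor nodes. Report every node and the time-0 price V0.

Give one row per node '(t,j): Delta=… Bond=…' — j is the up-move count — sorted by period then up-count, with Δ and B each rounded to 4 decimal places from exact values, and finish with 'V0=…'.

(0,0): Delta=-0.0701 Bond=7.0863
(1,0): Delta=-1.0000 Bond=79.8788
(1,1): Delta=-0.0003 Bond=0.0393
V0=0.3583

Under the risk-neutral measure, an up-move has probability p* = (R−d)/(u−d) = 0.8833 and values discount at R = 1.32.
Payoff layer (t=2): V(2,0)=45.5264, V(2,1)=0.0224, V(2,2)=0.0000
Node (1,0) S=75.8400: V=(p*·0.0224+(1−p*)·45.5264)/1.32=4.0388; Δ=(0.0224−45.5264)/(105.4176−59.9136)=-1.0000; B=V−Δ·S=79.8788
Node (1,1) S=133.4400: V=(p*·0.0000+(1−p*)·0.0224)/1.32=0.0020; Δ=(0.0000−0.0224)/(185.4816−105.4176)=-0.0003; B=V−Δ·S=0.0393
Node (0,0) S=96.0000: V=(p*·0.0020+(1−p*)·4.0388)/1.32=0.3583; Δ=(0.0020−4.0388)/(133.4400−75.8400)=-0.0701; B=V−Δ·S=7.0863
Self-financing check: at every node Δ·S+B equals the discounted successor values.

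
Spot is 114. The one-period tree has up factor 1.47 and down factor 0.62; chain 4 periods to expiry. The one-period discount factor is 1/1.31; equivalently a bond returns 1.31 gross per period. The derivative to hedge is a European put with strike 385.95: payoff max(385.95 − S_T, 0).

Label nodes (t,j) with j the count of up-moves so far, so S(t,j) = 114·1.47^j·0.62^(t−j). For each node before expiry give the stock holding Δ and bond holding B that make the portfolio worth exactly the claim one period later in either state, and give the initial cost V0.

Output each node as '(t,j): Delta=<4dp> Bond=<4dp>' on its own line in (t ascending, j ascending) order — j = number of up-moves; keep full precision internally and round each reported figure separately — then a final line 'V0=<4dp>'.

(0,0): Delta=-0.6406 Bond=111.6601
(1,0): Delta=-1.0000 Bond=171.6790
(1,1): Delta=-0.6054 Bond=140.3839
(2,0): Delta=-1.0000 Bond=224.8995
(2,1): Delta=-1.0000 Bond=224.8995
(2,2): Delta=-0.5668 Bond=174.3964
(3,0): Delta=-1.0000 Bond=294.6183
(3,1): Delta=-1.0000 Bond=294.6183
(3,2): Delta=-1.0000 Bond=294.6183
(3,3): Delta=-0.5245 Bond=213.1181
V0=38.6347

Under the risk-neutral measure, an up-move has probability p* = (R−d)/(u−d) = 0.8118 and values discount at R = 1.31.
Terminal values V(4,·): V(4,0)=369.1050, V(4,1)=346.0110, V(4,2)=291.2559, V(4,3)=161.4334, V(4,4)=0.0000
(3,0): S=27.1694. Δ = (V_up−V_dn)/(S_up−S_dn) = (346.0110−369.1050)/(39.9390−16.8450) = -1.0000. V = [p*·346.0110 + (1−p*)·369.1050]/1.31 = 267.4489. B = V − Δ·S = 294.6183.
(3,1): S=64.4178. Δ = (V_up−V_dn)/(S_up−S_dn) = (291.2559−346.0110)/(94.6941−39.9390) = -1.0000. V = [p*·291.2559 + (1−p*)·346.0110]/1.31 = 230.2006. B = V − Δ·S = 294.6183.
(3,2): S=152.7324. Δ = (V_up−V_dn)/(S_up−S_dn) = (161.4334−291.2559)/(224.5166−94.6941) = -1.0000. V = [p*·161.4334 + (1−p*)·291.2559]/1.31 = 141.8859. B = V − Δ·S = 294.6183.
(3,3): S=362.1236. Δ = (V_up−V_dn)/(S_up−S_dn) = (0.0000−161.4334)/(532.3217−224.5166) = -0.5245. V = [p*·0.0000 + (1−p*)·161.4334]/1.31 = 23.1965. B = V − Δ·S = 213.1181.
(2,0): S=43.8216. Δ = (V_up−V_dn)/(S_up−S_dn) = (230.2006−267.4489)/(64.4178−27.1694) = -1.0000. V = [p*·230.2006 + (1−p*)·267.4489]/1.31 = 181.0779. B = V − Δ·S = 224.8995.
(2,1): S=103.8996. Δ = (V_up−V_dn)/(S_up−S_dn) = (141.8859−230.2006)/(152.7324−64.4178) = -1.0000. V = [p*·141.8859 + (1−p*)·230.2006]/1.31 = 120.9999. B = V − Δ·S = 224.8995.
(2,2): S=246.3426. Δ = (V_up−V_dn)/(S_up−S_dn) = (23.1965−141.8859)/(362.1236−152.7324) = -0.5668. V = [p*·23.1965 + (1−p*)·141.8859]/1.31 = 34.7619. B = V − Δ·S = 174.3964.
(1,0): S=70.6800. Δ = (V_up−V_dn)/(S_up−S_dn) = (120.9999−181.0779)/(103.8996−43.8216) = -1.0000. V = [p*·120.9999 + (1−p*)·181.0779]/1.31 = 100.9990. B = V − Δ·S = 171.6790.
(1,1): S=167.5800. Δ = (V_up−V_dn)/(S_up−S_dn) = (34.7619−120.9999)/(246.3426−103.8996) = -0.6054. V = [p*·34.7619 + (1−p*)·120.9999]/1.31 = 38.9274. B = V − Δ·S = 140.3839.
(0,0): S=114.0000. Δ = (V_up−V_dn)/(S_up−S_dn) = (38.9274−100.9990)/(167.5800−70.6800) = -0.6406. V = [p*·38.9274 + (1−p*)·100.9990]/1.31 = 38.6347. B = V − Δ·S = 111.6601.
Self-financing check: at every node Δ·S+B equals the discounted successor values.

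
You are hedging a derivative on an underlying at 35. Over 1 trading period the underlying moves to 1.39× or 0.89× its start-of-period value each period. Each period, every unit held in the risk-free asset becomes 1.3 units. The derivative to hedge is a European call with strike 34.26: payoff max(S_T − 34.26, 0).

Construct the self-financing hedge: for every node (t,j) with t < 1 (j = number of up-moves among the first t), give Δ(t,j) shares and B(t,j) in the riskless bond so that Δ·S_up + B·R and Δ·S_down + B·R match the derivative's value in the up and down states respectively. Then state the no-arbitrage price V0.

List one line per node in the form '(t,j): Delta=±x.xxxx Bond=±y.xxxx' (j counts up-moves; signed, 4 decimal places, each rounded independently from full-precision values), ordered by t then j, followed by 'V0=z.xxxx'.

(0,0): Delta=0.8223 Bond=-19.7032
V0=9.0768

Under the risk-neutral measure, an up-move has probability p* = (R−d)/(u−d) = 0.8200 and values discount at R = 1.3.
Terminal payoffs: V(1,0)=0.0000, V(1,1)=14.3900
Node (0,0) S=35.0000: V=(p*·14.3900+(1−p*)·0.0000)/1.3=9.0768; Δ=(14.3900−0.0000)/(48.6500−31.1500)=0.8223; B=V−Δ·S=-19.7032
Self-financing check: at every node Δ·S+B equals the discounted successor values.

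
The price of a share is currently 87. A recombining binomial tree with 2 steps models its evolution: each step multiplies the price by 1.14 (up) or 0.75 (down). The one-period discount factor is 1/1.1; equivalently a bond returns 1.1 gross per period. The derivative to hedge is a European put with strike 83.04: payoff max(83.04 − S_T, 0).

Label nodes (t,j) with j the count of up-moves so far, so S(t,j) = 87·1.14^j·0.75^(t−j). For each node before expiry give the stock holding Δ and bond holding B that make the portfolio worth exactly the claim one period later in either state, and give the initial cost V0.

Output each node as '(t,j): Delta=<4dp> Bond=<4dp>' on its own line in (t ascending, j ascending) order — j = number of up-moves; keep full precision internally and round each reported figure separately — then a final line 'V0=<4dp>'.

(0,0): Delta=-0.2780 Bond=25.8028
(1,0): Delta=-1.0000 Bond=75.4909
(1,1): Delta=-0.2238 Bond=22.9993
V0=1.6132

No-arbitrage ⇒ martingale measure with p* = (R−d)/(u−d) = 0.8974.
Terminal values V(2,·): V(2,0)=34.1025, V(2,1)=8.6550, V(2,2)=0.0000
(1,0): S=65.2500. Δ = (V_up−V_dn)/(S_up−S_dn) = (8.6550−34.1025)/(74.3850−48.9375) = -1.0000. V = [p*·8.6550 + (1−p*)·34.1025]/1.1 = 10.2409. B = V − Δ·S = 75.4909.
(1,1): S=99.1800. Δ = (V_up−V_dn)/(S_up−S_dn) = (0.0000−8.6550)/(113.0652−74.3850) = -0.2238. V = [p*·0.0000 + (1−p*)·8.6550]/1.1 = 0.8070. B = V − Δ·S = 22.9993.
(0,0): S=87.0000. Δ = (V_up−V_dn)/(S_up−S_dn) = (0.8070−10.2409)/(99.1800−65.2500) = -0.2780. V = [p*·0.8070 + (1−p*)·10.2409]/1.1 = 1.6132. B = V − Δ·S = 25.8028.
Root portfolio cost Δ·87+B reproduces V0=1.6132.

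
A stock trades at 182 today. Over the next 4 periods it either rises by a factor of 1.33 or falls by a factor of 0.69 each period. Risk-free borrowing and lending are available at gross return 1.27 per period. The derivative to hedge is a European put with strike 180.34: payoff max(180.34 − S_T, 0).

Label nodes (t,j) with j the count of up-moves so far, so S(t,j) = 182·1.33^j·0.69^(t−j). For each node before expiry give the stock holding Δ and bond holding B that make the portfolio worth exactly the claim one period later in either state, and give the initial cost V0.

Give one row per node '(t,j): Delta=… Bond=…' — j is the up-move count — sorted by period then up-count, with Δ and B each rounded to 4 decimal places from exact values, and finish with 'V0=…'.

Since d<R<u, set p* = (R−d)/(u−d) = 0.9062; price each node as the discounted p*-expectation of its children.
Terminal payoffs: V(4,0)=139.0858, V(4,1)=100.8211, V(4,2)=27.0645, V(4,3)=0.0000, V(4,4)=0.0000
Node (3,0) S=59.7886: V=(p*·100.8211+(1−p*)·139.0858)/1.27=82.2114; Δ=(100.8211−139.0858)/(79.5189−41.2542)=-1.0000; B=V−Δ·S=142.0000
Node (3,1) S=115.2448: V=(p*·27.0645+(1−p*)·100.8211)/1.27=26.7552; Δ=(27.0645−100.8211)/(153.2755−79.5189)=-1.0000; B=V−Δ·S=142.0000
Node (3,2) S=222.1385: V=(p*·0.0000+(1−p*)·27.0645)/1.27=1.9979; Δ=(0.0000−27.0645)/(295.4442−153.2755)=-0.1904; B=V−Δ·S=44.2861
Node (3,3) S=428.1799: V=(p*·0.0000+(1−p*)·0.0000)/1.27=0.0000; Δ=(0.0000−0.0000)/(569.4793−295.4442)=0.0000; B=V−Δ·S=0.0000
Node (2,0) S=86.6502: V=(p*·26.7552+(1−p*)·82.2114)/1.27=25.1608; Δ=(26.7552−82.2114)/(115.2448−59.7886)=-1.0000; B=V−Δ·S=111.8110
Node (2,1) S=167.0214: V=(p*·1.9979+(1−p*)·26.7552)/1.27=3.4007; Δ=(1.9979−26.7552)/(222.1385−115.2448)=-0.2316; B=V−Δ·S=42.0841
Node (2,2) S=321.9398: V=(p*·0.0000+(1−p*)·1.9979)/1.27=0.1475; Δ=(0.0000−1.9979)/(428.1799−222.1385)=-0.0097; B=V−Δ·S=3.2692
Node (1,0) S=125.5800: V=(p*·3.4007+(1−p*)·25.1608)/1.27=4.2840; Δ=(3.4007−25.1608)/(167.0214−86.6502)=-0.2707; B=V−Δ·S=38.2842
Node (1,1) S=242.0600: V=(p*·0.1475+(1−p*)·3.4007)/1.27=0.3563; Δ=(0.1475−3.4007)/(321.9398−167.0214)=-0.0210; B=V−Δ·S=5.4394
Node (0,0) S=182.0000: V=(p*·0.3563+(1−p*)·4.2840)/1.27=0.5705; Δ=(0.3563−4.2840)/(242.0600−125.5800)=-0.0337; B=V−Δ·S=6.7076
Each (Δ,B) replicates both successor values, so the strategy is self-financing and V0 is arbitrage-free.

(0,0): Delta=-0.0337 Bond=6.7076
(1,0): Delta=-0.2707 Bond=38.2842
(1,1): Delta=-0.0210 Bond=5.4394
(2,0): Delta=-1.0000 Bond=111.8110
(2,1): Delta=-0.2316 Bond=42.0841
(2,2): Delta=-0.0097 Bond=3.2692
(3,0): Delta=-1.0000 Bond=142.0000
(3,1): Delta=-1.0000 Bond=142.0000
(3,2): Delta=-0.1904 Bond=44.2861
(3,3): Delta=0.0000 Bond=0.0000
V0=0.5705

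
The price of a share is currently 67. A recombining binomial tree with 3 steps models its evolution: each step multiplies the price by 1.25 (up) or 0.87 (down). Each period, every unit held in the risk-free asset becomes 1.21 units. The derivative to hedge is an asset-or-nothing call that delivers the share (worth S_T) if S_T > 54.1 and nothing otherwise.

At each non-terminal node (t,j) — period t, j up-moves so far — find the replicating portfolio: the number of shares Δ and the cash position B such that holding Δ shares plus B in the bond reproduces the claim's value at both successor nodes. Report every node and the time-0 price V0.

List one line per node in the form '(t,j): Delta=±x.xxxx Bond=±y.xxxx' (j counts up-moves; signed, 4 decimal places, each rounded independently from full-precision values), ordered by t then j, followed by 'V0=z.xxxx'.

Since d<R<u, set p* = (R−d)/(u−d) = 0.8947; price each node as the discounted p*-expectation of its children.
Terminal payoffs: V(3,0)=0.0000, V(3,1)=63.3904, V(3,2)=91.0781, V(3,3)=130.8594
  t=2,j=0: stock 50.7123 → up 63.3904 (V=63.3904), down 44.1197 (V=0.0000). Price 46.8741; hedge Δ=3.2895, bond B=-119.9426.
  t=2,j=1: stock 72.8625 → up 91.0781 (V=91.0781), down 63.3904 (V=63.3904). Price 72.8625; hedge Δ=1.0000, bond B=0.0000.
  t=2,j=2: stock 104.6875 → up 130.8594 (V=130.8594), down 91.0781 (V=91.0781). Price 104.6875; hedge Δ=1.0000, bond B=0.0000.
  t=1,j=0: stock 58.2900 → up 72.8625 (V=72.8625), down 50.7123 (V=46.8741). Price 57.9561; hedge Δ=1.1733, bond B=-10.4343.
  t=1,j=1: stock 83.7500 → up 104.6875 (V=104.6875), down 72.8625 (V=72.8625). Price 83.7500; hedge Δ=1.0000, bond B=0.0000.
  t=0,j=0: stock 67.0000 → up 83.7500 (V=83.7500), down 58.2900 (V=57.9561). Price 66.9710; hedge Δ=1.0131, bond B=-0.9077.
Check: Δ(0,0)·S0 + B(0,0) = 66.9710 = V0.

(0,0): Delta=1.0131 Bond=-0.9077
(1,0): Delta=1.1733 Bond=-10.4343
(1,1): Delta=1.0000 Bond=0.0000
(2,0): Delta=3.2895 Bond=-119.9426
(2,1): Delta=1.0000 Bond=0.0000
(2,2): Delta=1.0000 Bond=0.0000
V0=66.9710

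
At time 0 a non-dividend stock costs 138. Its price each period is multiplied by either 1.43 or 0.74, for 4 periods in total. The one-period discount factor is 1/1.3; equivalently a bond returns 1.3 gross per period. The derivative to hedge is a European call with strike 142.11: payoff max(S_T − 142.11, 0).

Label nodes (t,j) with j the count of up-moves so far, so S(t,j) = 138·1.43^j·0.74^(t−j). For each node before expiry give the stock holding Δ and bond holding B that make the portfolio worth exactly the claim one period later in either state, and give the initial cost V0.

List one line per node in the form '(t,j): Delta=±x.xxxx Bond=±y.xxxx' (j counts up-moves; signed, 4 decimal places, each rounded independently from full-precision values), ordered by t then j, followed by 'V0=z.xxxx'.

Risk-neutral probability p* = (R−d)/(u−d) = (1.3−0.74)/(1.43−0.74) = 0.8116.
At expiry t=4: V(4,0)=0.0000, V(4,1)=0.0000, V(4,2)=12.4206, V(4,3)=156.5100, V(4,4)=434.9530
(3,0): S=55.9209. Δ = (V_up−V_dn)/(S_up−S_dn) = (0.0000−0.0000)/(79.9669−41.3815) = 0.0000. V = [p*·0.0000 + (1−p*)·0.0000]/1.3 = 0.0000. B = V − Δ·S = 0.0000.
(3,1): S=108.0634. Δ = (V_up−V_dn)/(S_up−S_dn) = (12.4206−0.0000)/(154.5306−79.9669) = 0.1666. V = [p*·12.4206 + (1−p*)·0.0000]/1.3 = 7.7542. B = V − Δ·S = -10.2467.
(3,2): S=208.8252. Δ = (V_up−V_dn)/(S_up−S_dn) = (156.5100−12.4206)/(298.6200−154.5306) = 1.0000. V = [p*·156.5100 + (1−p*)·12.4206]/1.3 = 99.5098. B = V − Δ·S = -109.3154.
(3,3): S=403.5406. Δ = (V_up−V_dn)/(S_up−S_dn) = (434.9530−156.5100)/(577.0630−298.6200) = 1.0000. V = [p*·434.9530 + (1−p*)·156.5100]/1.3 = 294.2252. B = V − Δ·S = -109.3154.
(2,0): S=75.5688. Δ = (V_up−V_dn)/(S_up−S_dn) = (7.7542−0.0000)/(108.0634−55.9209) = 0.1487. V = [p*·7.7542 + (1−p*)·0.0000]/1.3 = 4.8410. B = V − Δ·S = -6.3970.
(2,1): S=146.0316. Δ = (V_up−V_dn)/(S_up−S_dn) = (99.5098−7.7542)/(208.8252−108.0634) = 0.9106. V = [p*·99.5098 + (1−p*)·7.7542]/1.3 = 63.2481. B = V − Δ·S = -69.7310.
(2,2): S=282.1962. Δ = (V_up−V_dn)/(S_up−S_dn) = (294.2252−99.5098)/(403.5406−208.8252) = 1.0000. V = [p*·294.2252 + (1−p*)·99.5098]/1.3 = 198.1074. B = V − Δ·S = -84.0888.
(1,0): S=102.1200. Δ = (V_up−V_dn)/(S_up−S_dn) = (63.2481−4.8410)/(146.0316−75.5688) = 0.8289. V = [p*·63.2481 + (1−p*)·4.8410]/1.3 = 40.1876. B = V − Δ·S = -44.4604.
(1,1): S=197.3400. Δ = (V_up−V_dn)/(S_up−S_dn) = (198.1074−63.2481)/(282.1962−146.0316) = 0.9904. V = [p*·198.1074 + (1−p*)·63.2481]/1.3 = 132.8455. B = V − Δ·S = -62.6028.
(0,0): S=138.0000. Δ = (V_up−V_dn)/(S_up−S_dn) = (132.8455−40.1876)/(197.3400−102.1200) = 0.9731. V = [p*·132.8455 + (1−p*)·40.1876]/1.3 = 88.7602. B = V − Δ·S = -45.5267.
Root portfolio cost Δ·138+B reproduces V0=88.7602.

(0,0): Delta=0.9731 Bond=-45.5267
(1,0): Delta=0.8289 Bond=-44.4604
(1,1): Delta=0.9904 Bond=-62.6028
(2,0): Delta=0.1487 Bond=-6.3970
(2,1): Delta=0.9106 Bond=-69.7310
(2,2): Delta=1.0000 Bond=-84.0888
(3,0): Delta=0.0000 Bond=0.0000
(3,1): Delta=0.1666 Bond=-10.2467
(3,2): Delta=1.0000 Bond=-109.3154
(3,3): Delta=1.0000 Bond=-109.3154
V0=88.7602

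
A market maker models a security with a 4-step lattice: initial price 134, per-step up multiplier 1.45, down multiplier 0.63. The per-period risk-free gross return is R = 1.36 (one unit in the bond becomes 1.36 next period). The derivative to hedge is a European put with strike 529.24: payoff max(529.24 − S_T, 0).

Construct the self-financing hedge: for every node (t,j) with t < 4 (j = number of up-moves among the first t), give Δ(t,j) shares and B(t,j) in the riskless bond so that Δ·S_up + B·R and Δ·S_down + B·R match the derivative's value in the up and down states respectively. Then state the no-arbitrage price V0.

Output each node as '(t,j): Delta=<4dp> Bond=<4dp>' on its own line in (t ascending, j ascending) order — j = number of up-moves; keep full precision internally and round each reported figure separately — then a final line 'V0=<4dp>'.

Since d<R<u, set p* = (R−d)/(u−d) = 0.8902; price each node as the discounted p*-expectation of its children.
Terminal payoffs: V(4,0)=508.1310, V(4,1)=480.6559, V(4,2)=417.4194, V(4,3)=271.8751, V(4,4)=0.0000
  t=3,j=0: stock 33.5063 → up 48.5841 (V=480.6559), down 21.1090 (V=508.1310). Price 355.6408; hedge Δ=-1.0000, bond B=389.1471.
  t=3,j=1: stock 77.1177 → up 111.8206 (V=417.4194), down 48.5841 (V=480.6559). Price 312.0294; hedge Δ=-1.0000, bond B=389.1471.
  t=3,j=2: stock 177.4931 → up 257.3649 (V=271.8751), down 111.8206 (V=417.4194). Price 211.6540; hedge Δ=-1.0000, bond B=389.1471.
  t=3,j=3: stock 408.5157 → up 592.3478 (V=0.0000), down 257.3649 (V=271.8751). Price 21.9411; hedge Δ=-0.8116, bond B=353.4961.
  t=2,j=0: stock 53.1846 → up 77.1177 (V=312.0294), down 33.5063 (V=355.6408). Price 232.9529; hedge Δ=-1.0000, bond B=286.1375.
  t=2,j=1: stock 122.4090 → up 177.4930 (V=211.6540), down 77.1177 (V=312.0294). Price 163.7285; hedge Δ=-1.0000, bond B=286.1375.
  t=2,j=2: stock 281.7350 → up 408.5158 (V=21.9411), down 177.4931 (V=211.6540). Price 31.4436; hedge Δ=-0.8212, bond B=262.8007.
  t=1,j=0: stock 84.4200 → up 122.4090 (V=163.7285), down 53.1846 (V=232.9529). Price 125.9753; hedge Δ=-1.0000, bond B=210.3953.
  t=1,j=1: stock 194.3000 → up 281.7350 (V=31.4436), down 122.4090 (V=163.7285). Price 33.7961; hedge Δ=-0.8303, bond B=195.1192.
  t=0,j=0: stock 134.0000 → up 194.3000 (V=33.7961), down 84.4200 (V=125.9753). Price 32.2892; hedge Δ=-0.8389, bond B=144.7028.
Self-financing check: at every node Δ·S+B equals the discounted successor values.

(0,0): Delta=-0.8389 Bond=144.7028
(1,0): Delta=-1.0000 Bond=210.3953
(1,1): Delta=-0.8303 Bond=195.1192
(2,0): Delta=-1.0000 Bond=286.1375
(2,1): Delta=-1.0000 Bond=286.1375
(2,2): Delta=-0.8212 Bond=262.8007
(3,0): Delta=-1.0000 Bond=389.1471
(3,1): Delta=-1.0000 Bond=389.1471
(3,2): Delta=-1.0000 Bond=389.1471
(3,3): Delta=-0.8116 Bond=353.4961
V0=32.2892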